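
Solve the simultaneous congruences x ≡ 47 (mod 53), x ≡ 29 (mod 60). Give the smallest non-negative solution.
The moduli 53, 60 are pairwise coprime, so by the CRT there is a unique solution mod 53·60 = 3180.
Solve by successive substitution. Start with x ≡ 47 (mod 53).
  Combine with x ≡ 29 (mod 60): write x = 47 + 53·t and require 47 + 53·t ≡ 29 (mod 60), i.e. 53·t ≡ 29 − 47 ≡ 42 (mod 60). Since 53^(−1) ≡ 17 (mod 60), t ≡ 17·42 ≡ 54 (mod 60). So x ≡ 47 + 53·54 = 2909 (mod 3180).
Unique solution in [0, 3180): x = 2909.

Final answer: x ≡ 2909 (mod 3180); the representative in [0, 3180) is 2909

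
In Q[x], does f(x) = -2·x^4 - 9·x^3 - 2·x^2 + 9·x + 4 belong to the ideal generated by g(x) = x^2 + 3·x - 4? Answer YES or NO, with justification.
YES

In Q[x] the ideal (g) consists of all multiples of g, so f ∈ (g) iff g | f, i.e. iff the remainder of f on division by g is 0. Divide f by g (g is monic, so eliminate the leading term of the running remainder at each step):
  leading term -2·x^4: subtract (-2·x^2)·g(x) = -2·x^4 - 6·x^3 + 8·x^2, leaving -3·x^3 - 10·x^2 + 9·x + 4
  leading term -3·x^3: subtract (-3·x)·g(x) = -3·x^3 - 9·x^2 + 12·x, leaving -x^2 - 3·x + 4
  leading term -x^2: subtract (-1)·g(x) = -x^2 - 3·x + 4, leaving 0
The remainder is 0, so f(x) = g(x) · h(x) with h(x) = -2·x^2 - 3·x - 1. Hence g | f, i.e. f ∈ (g).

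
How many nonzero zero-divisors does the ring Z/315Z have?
In Z/315Z each nonzero element is either a unit (gcd with 315 is 1) or a zero-divisor (gcd > 1). The number of units is φ(315): factorise 315 = 3^2 · 5 · 7, so φ(315) = (3^2 − 3^1) · (5 − 1) · (7 − 1) = 6 · 4 · 6 = 144. The nonzero elements number 315 − 1 = 314. Hence the nonzero zero-divisors number 314 − 144 = 170.

Final answer: Z/315Z has 170 nonzero zero-divisors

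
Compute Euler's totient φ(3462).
φ(3462) = 1152

φ is multiplicative, with φ(p^e) = p^e − p^(e−1). Factorise 3462 = 2 · 3 · 577. Then
  φ(3462) = (2 − 1) · (3 − 1) · (577 − 1) = 1 · 2 · 576 = 1152.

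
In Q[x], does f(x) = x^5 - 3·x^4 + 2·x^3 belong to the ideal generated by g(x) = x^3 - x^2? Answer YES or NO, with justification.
YES

In Q[x] the ideal (g) consists of all multiples of g, so f ∈ (g) iff g | f, i.e. iff the remainder of f on division by g is 0. Divide f by g (g is monic, so eliminate the leading term of the running remainder at each step):
  leading term x^5: subtract (x^2)·g(x) = x^5 - x^4, leaving -2·x^4 + 2·x^3
  leading term -2·x^4: subtract (-2·x)·g(x) = -2·x^4 + 2·x^3, leaving 0
The remainder is 0, so f(x) = g(x) · h(x) with h(x) = x^2 - 2·x. Hence g | f, i.e. f ∈ (g).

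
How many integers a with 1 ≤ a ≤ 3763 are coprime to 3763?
3640

The number of a ∈ {1, ..., 3763} with gcd(a, 3763) = 1 is by definition Euler's totient φ(3763). φ is multiplicative, with φ(p^e) = p^e − p^(e−1). Factorise 3763 = 53 · 71. Then
  φ(3763) = (53 − 1) · (71 − 1) = 52 · 70 = 3640.
So there are 3640 such integers.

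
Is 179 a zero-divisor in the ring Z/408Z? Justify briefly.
NO

gcd(179, 408) = 1, so 179 is a unit in Z/408Z (it has a multiplicative inverse). A unit cannot be a zero-divisor: if 179·b ≡ 0 then multiplying both sides by 179^(−1) gives b ≡ 0. So 179 is not a zero-divisor.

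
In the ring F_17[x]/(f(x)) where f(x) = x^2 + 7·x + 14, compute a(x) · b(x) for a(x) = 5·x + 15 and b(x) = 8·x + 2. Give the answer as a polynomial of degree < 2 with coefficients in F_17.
a · b ≡ 3·x + 14 (mod f(x))

Multiply as integer polynomials: a · b = 40·x^2 + 130·x + 30. Reducing coefficients mod 17: a · b ≡ 6·x^2 + 11·x + 13. Now divide by f(x) = x^2 + 7·x + 14 in F_17[x], eliminating the leading term at each step:
  leading term 6·x^2: subtract (6)·f(x) = 6·x^2 + 8·x + 16, leaving 3·x + 14 (coefficients mod 17)
The degree is now < 2, so this is the remainder. Hence a · b ≡ 3·x + 14 in F_17[x]/(f).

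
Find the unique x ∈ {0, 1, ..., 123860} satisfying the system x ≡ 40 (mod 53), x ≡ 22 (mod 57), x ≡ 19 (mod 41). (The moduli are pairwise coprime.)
The moduli 53, 57, 41 are pairwise coprime, so by the CRT there is a unique solution mod 53·57·41 = 123861.
Solve by successive substitution. Start with x ≡ 40 (mod 53).
  Combine with x ≡ 22 (mod 57): write x = 40 + 53·t and require 40 + 53·t ≡ 22 (mod 57), i.e. 53·t ≡ 22 − 40 ≡ 39 (mod 57). Since 53^(−1) ≡ 14 (mod 57), t ≡ 14·39 ≡ 33 (mod 57). So x ≡ 40 + 53·33 = 1789 (mod 3021).
  Combine with x ≡ 19 (mod 41): write x = 1789 + 3021·t and require 1789 + 3021·t ≡ 19 (mod 41), i.e. 3021·t ≡ 19 − 1789 ≡ 34 (mod 41). Since 3021^(−1) ≡ 22 (mod 41) (3021 ≡ 28 (mod 41)), t ≡ 22·34 ≡ 10 (mod 41). So x ≡ 1789 + 3021·10 = 31999 (mod 123861).
Unique solution in [0, 123861): x = 31999.

Final answer: x ≡ 31999 (mod 123861); the representative in [0, 123861) is 31999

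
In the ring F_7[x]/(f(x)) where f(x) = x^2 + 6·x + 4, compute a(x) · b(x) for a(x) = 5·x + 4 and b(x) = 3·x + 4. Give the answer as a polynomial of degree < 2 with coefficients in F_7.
a · b ≡ 5·x + 5 (mod f(x))

Multiply as integer polynomials: a · b = 15·x^2 + 32·x + 16. Reducing coefficients mod 7: a · b ≡ x^2 + 4·x + 2. Now divide by f(x) = x^2 + 6·x + 4 in F_7[x], eliminating the leading term at each step:
  leading term x^2: subtract (1)·f(x) = x^2 + 6·x + 4, leaving 5·x + 5 (coefficients mod 7)
The degree is now < 2, so this is the remainder. Hence a · b ≡ 5·x + 5 in F_7[x]/(f).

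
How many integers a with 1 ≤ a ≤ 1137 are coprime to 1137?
756

The number of a ∈ {1, ..., 1137} with gcd(a, 1137) = 1 is by definition Euler's totient φ(1137). φ is multiplicative, with φ(p^e) = p^e − p^(e−1). Factorise 1137 = 3 · 379. Then
  φ(1137) = (3 − 1) · (379 − 1) = 2 · 378 = 756.
So there are 756 such integers.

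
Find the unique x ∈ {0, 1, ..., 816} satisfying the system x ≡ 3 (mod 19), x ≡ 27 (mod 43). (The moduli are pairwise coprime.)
x ≡ 801 (mod 817); the representative in [0, 817) is 801

The moduli 19, 43 are pairwise coprime, so by the CRT there is a unique solution mod 19·43 = 817.
Solve by successive substitution. Start with x ≡ 3 (mod 19).
  Combine with x ≡ 27 (mod 43): write x = 3 + 19·t and require 3 + 19·t ≡ 27 (mod 43), i.e. 19·t ≡ 27 − 3 ≡ 24 (mod 43). Since 19^(−1) ≡ 34 (mod 43), t ≡ 34·24 ≡ 42 (mod 43). So x ≡ 3 + 19·42 = 801 (mod 817).
Unique solution in [0, 817): x = 801.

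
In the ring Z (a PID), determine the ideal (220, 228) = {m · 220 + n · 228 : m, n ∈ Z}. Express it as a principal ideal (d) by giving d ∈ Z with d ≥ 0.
(220, 228) = (4); d = 4

In the PID Z, (a, b) is generated by gcd(a, b). Compute gcd(228, 220) with the extended Euclidean algorithm, tracking rows (r, s, t) with s·228 + t·220 = r:
  row A: (228, 1, 0)   [1·228 + 0·220 = 228]
  row B: (220, 0, 1)   [0·228 + 1·220 = 220]
  228 = 1·220 + 8   → row C = row A − 1·row B = (8, 1, −1)   [check: 1·228 − 1·220 = 8]
  220 = 27·8 + 4   → row D = row B − 27·row C = (4, −27, 28)   [check: −27·228 + 28·220 = 4]
  8 = 2·4 + 0   → remainder 0, stop. gcd = 4 (last nonzero row D).
So gcd(220, 228) = 4, with Bézout identity −27·228 + 28·220 = 4. Containment (⊇): the Bézout identity exhibits 4 as an element of (220, 228), giving (4) ⊆ (220, 228). Containment (⊆): since 4 | 220 and 4 | 228 (220 = 4·55, 228 = 4·57), every Z-linear combination of 220 and 228 is divisible by 4, so (220, 228) ⊆ (4). Therefore (220, 228) = (4), d = 4.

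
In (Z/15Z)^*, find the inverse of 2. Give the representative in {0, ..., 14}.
2^(−1) ≡ 8 (mod 15)

Apply the extended Euclidean algorithm to (15, 2), tracking rows (r, s, t) with s·15 + t·2 = r. Each division r_prev = q·r_cur + r_new produces the new row as (previous row) − q·(current row):
  row A: (15, 1, 0)   [1·15 + 0·2 = 15]
  row B: (2, 0, 1)   [0·15 + 1·2 = 2]
  15 = 7·2 + 1   → row C = row A − 7·row B = (1, 1, −7)   [check: 1·15 − 7·2 = 1]
  2 = 2·1 + 0   → remainder 0, stop. gcd = 1 (last nonzero row C).
The gcd is 1, so 2 is invertible mod 15. The last nonzero row gives 1·15 − 7·2 = 1, so t = −7. So 2^(−1) ≡ −7 ≡ 8 (mod 15). Verify: 2 · 8 = 16 ≡ 1 (mod 15). ✓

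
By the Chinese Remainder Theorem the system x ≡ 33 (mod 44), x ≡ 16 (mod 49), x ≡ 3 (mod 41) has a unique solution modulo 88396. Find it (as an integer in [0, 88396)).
The moduli 44, 49, 41 are pairwise coprime, so by the CRT there is a unique solution mod 44·49·41 = 88396.
Solve by successive substitution. Start with x ≡ 33 (mod 44).
  Combine with x ≡ 16 (mod 49): write x = 33 + 44·t and require 33 + 44·t ≡ 16 (mod 49), i.e. 44·t ≡ 16 − 33 ≡ 32 (mod 49). Since 44^(−1) ≡ 39 (mod 49), t ≡ 39·32 ≡ 23 (mod 49). So x ≡ 33 + 44·23 = 1045 (mod 2156).
  Combine with x ≡ 3 (mod 41): write x = 1045 + 2156·t and require 1045 + 2156·t ≡ 3 (mod 41), i.e. 2156·t ≡ 3 − 1045 ≡ 24 (mod 41). Since 2156^(−1) ≡ 12 (mod 41) (2156 ≡ 24 (mod 41)), t ≡ 12·24 ≡ 1 (mod 41). So x ≡ 1045 + 2156·1 = 3201 (mod 88396).
Unique solution in [0, 88396): x = 3201.

Final answer: x ≡ 3201 (mod 88396); the representative in [0, 88396) is 3201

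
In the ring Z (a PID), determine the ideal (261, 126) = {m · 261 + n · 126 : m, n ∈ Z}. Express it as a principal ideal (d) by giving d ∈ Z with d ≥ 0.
In the PID Z, (a, b) is generated by gcd(a, b). Compute gcd(261, 126) with the extended Euclidean algorithm, tracking rows (r, s, t) with s·261 + t·126 = r:
  row A: (261, 1, 0)   [1·261 + 0·126 = 261]
  row B: (126, 0, 1)   [0·261 + 1·126 = 126]
  261 = 2·126 + 9   → row C = row A − 2·row B = (9, 1, −2)   [check: 1·261 − 2·126 = 9]
  126 = 14·9 + 0   → remainder 0, stop. gcd = 9 (last nonzero row C).
So gcd(261, 126) = 9, with Bézout identity 1·261 − 2·126 = 9. Containment (⊇): the Bézout identity exhibits 9 as an element of (261, 126), giving (9) ⊆ (261, 126). Containment (⊆): since 9 | 261 and 9 | 126 (261 = 9·29, 126 = 9·14), every Z-linear combination of 261 and 126 is divisible by 9, so (261, 126) ⊆ (9). Therefore (261, 126) = (9), d = 9.

Final answer: (261, 126) = (9); d = 9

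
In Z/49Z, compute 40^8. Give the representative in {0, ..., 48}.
25

Use repeated squaring. Binary(8) = 1000. Walk through the bits of the exponent 8 left-to-right: at each bit after the leading one, square the running value, then multiply by 40 if the bit is 1 (always reducing mod 49):
  bit 1 = 1 (leading): start with 40.
  bit 2 = 0: square 40^2 = 1600 ≡ 32 (mod 49).
  bit 3 = 0: square 32^2 = 1024 ≡ 44 (mod 49).
  bit 4 = 0: square 44^2 = 1936 ≡ 25 (mod 49).
Final value: 40^8 ≡ 25 (mod 49).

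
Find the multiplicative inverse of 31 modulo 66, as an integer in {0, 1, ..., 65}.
31^(−1) ≡ 49 (mod 66)

Apply the extended Euclidean algorithm to (66, 31), tracking rows (r, s, t) with s·66 + t·31 = r. Each division r_prev = q·r_cur + r_new produces the new row as (previous row) − q·(current row):
  row A: (66, 1, 0)   [1·66 + 0·31 = 66]
  row B: (31, 0, 1)   [0·66 + 1·31 = 31]
  66 = 2·31 + 4   → row C = row A − 2·row B = (4, 1, −2)   [check: 1·66 − 2·31 = 4]
  31 = 7·4 + 3   → row D = row B − 7·row C = (3, −7, 15)   [check: −7·66 + 15·31 = 3]
  4 = 1·3 + 1   → row E = row C − 1·row D = (1, 8, −17)   [check: 8·66 − 17·31 = 1]
  3 = 3·1 + 0   → remainder 0, stop. gcd = 1 (last nonzero row E).
The gcd is 1, so 31 is invertible mod 66. The last nonzero row gives 8·66 − 17·31 = 1, so t = −17. So 31^(−1) ≡ −17 ≡ 49 (mod 66). Verify: 31 · 49 = 1519 ≡ 1 (mod 66). ✓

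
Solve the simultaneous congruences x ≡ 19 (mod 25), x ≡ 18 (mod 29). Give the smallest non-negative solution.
The moduli 25, 29 are pairwise coprime, so by the CRT there is a unique solution mod 25·29 = 725.
Solve by successive substitution. Start with x ≡ 19 (mod 25).
  Combine with x ≡ 18 (mod 29): write x = 19 + 25·t and require 19 + 25·t ≡ 18 (mod 29), i.e. 25·t ≡ 18 − 19 ≡ 28 (mod 29). Since 25^(−1) ≡ 7 (mod 29), t ≡ 7·28 ≡ 22 (mod 29). So x ≡ 19 + 25·22 = 569 (mod 725).
Unique solution in [0, 725): x = 569.

Final answer: x ≡ 569 (mod 725); the representative in [0, 725) is 569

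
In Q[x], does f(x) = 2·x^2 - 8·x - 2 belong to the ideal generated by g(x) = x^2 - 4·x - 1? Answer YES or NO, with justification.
In Q[x] the ideal (g) consists of all multiples of g, so f ∈ (g) iff g | f, i.e. iff the remainder of f on division by g is 0. Divide f by g (g is monic, so eliminate the leading term of the running remainder at each step):
  leading term 2·x^2: subtract (2)·g(x) = 2·x^2 - 8·x - 2, leaving 0
The remainder is 0, so f(x) = g(x) · h(x) with h(x) = 2. Hence g | f, i.e. f ∈ (g).

Final answer: YES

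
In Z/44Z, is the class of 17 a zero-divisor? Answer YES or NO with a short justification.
gcd(17, 44) = 1, so 17 is a unit in Z/44Z (it has a multiplicative inverse). A unit cannot be a zero-divisor: if 17·b ≡ 0 then multiplying both sides by 17^(−1) gives b ≡ 0. So 17 is not a zero-divisor.

Final answer: NO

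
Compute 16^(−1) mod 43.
16^(−1) ≡ 35 (mod 43)

Apply the extended Euclidean algorithm to (43, 16), tracking rows (r, s, t) with s·43 + t·16 = r. Each division r_prev = q·r_cur + r_new produces the new row as (previous row) − q·(current row):
  row A: (43, 1, 0)   [1·43 + 0·16 = 43]
  row B: (16, 0, 1)   [0·43 + 1·16 = 16]
  43 = 2·16 + 11   → row C = row A − 2·row B = (11, 1, −2)   [check: 1·43 − 2·16 = 11]
  16 = 1·11 + 5   → row D = row B − 1·row C = (5, −1, 3)   [check: −1·43 + 3·16 = 5]
  11 = 2·5 + 1   → row E = row C − 2·row D = (1, 3, −8)   [check: 3·43 − 8·16 = 1]
  5 = 5·1 + 0   → remainder 0, stop. gcd = 1 (last nonzero row E).
The gcd is 1, so 16 is invertible mod 43. The last nonzero row gives 3·43 − 8·16 = 1, so t = −8. So 16^(−1) ≡ −8 ≡ 35 (mod 43). Verify: 16 · 35 = 560 ≡ 1 (mod 43). ✓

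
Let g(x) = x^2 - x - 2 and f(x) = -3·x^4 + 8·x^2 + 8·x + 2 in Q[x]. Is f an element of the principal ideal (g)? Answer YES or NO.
In Q[x] the ideal (g) consists of all multiples of g, so f ∈ (g) iff g | f, i.e. iff the remainder of f on division by g is 0. Divide f by g (g is monic, so eliminate the leading term of the running remainder at each step):
  leading term -3·x^4: subtract (-3·x^2)·g(x) = -3·x^4 + 3·x^3 + 6·x^2, leaving -3·x^3 + 2·x^2 + 8·x + 2
  leading term -3·x^3: subtract (-3·x)·g(x) = -3·x^3 + 3·x^2 + 6·x, leaving -x^2 + 2·x + 2
  leading term -x^2: subtract (-1)·g(x) = -x^2 + x + 2, leaving x
The remainder r(x) = x ≠ 0 (and deg r < deg g), so g ∤ f, i.e. f ∉ (g).

Final answer: NO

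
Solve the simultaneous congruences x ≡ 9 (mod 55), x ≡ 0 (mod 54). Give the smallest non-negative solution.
The moduli 55, 54 are pairwise coprime, so by the CRT there is a unique solution mod 55·54 = 2970.
Solve by successive substitution. Start with x ≡ 9 (mod 55).
  Combine with x ≡ 0 (mod 54): write x = 9 + 55·t and require 9 + 55·t ≡ 0 (mod 54), i.e. 55·t ≡ 0 − 9 ≡ 45 (mod 54). Since 55^(−1) ≡ 1 (mod 54) (55 ≡ 1 (mod 54)), t ≡ 1·45 ≡ 45 (mod 54). So x ≡ 9 + 55·45 = 2484 (mod 2970).
Unique solution in [0, 2970): x = 2484.

Final answer: x ≡ 2484 (mod 2970); the representative in [0, 2970) is 2484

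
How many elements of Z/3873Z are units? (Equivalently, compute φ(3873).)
Z/3873Z has φ(3873) = 2580 units

An element a ∈ Z/3873Z is a unit iff gcd(a, 3873) = 1, so the number of units is φ(3873). φ is multiplicative, with φ(p^e) = p^e − p^(e−1). Factorise 3873 = 3 · 1291. Then
  φ(3873) = (3 − 1) · (1291 − 1) = 2 · 1290 = 2580.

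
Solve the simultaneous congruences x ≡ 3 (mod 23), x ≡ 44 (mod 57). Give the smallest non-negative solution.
x ≡ 785 (mod 1311); the representative in [0, 1311) is 785

The moduli 23, 57 are pairwise coprime, so by the CRT there is a unique solution mod 23·57 = 1311.
Solve by successive substitution. Start with x ≡ 3 (mod 23).
  Combine with x ≡ 44 (mod 57): write x = 3 + 23·t and require 3 + 23·t ≡ 44 (mod 57), i.e. 23·t ≡ 44 − 3 ≡ 41 (mod 57). Since 23^(−1) ≡ 5 (mod 57), t ≡ 5·41 ≡ 34 (mod 57). So x ≡ 3 + 23·34 = 785 (mod 1311).
Unique solution in [0, 1311): x = 785.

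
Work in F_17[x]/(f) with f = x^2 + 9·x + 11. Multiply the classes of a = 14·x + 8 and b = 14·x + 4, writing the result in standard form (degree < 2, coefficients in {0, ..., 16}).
Multiply as integer polynomials: a · b = 196·x^2 + 168·x + 32. Reducing coefficients mod 17: a · b ≡ 9·x^2 + 15·x + 15. Now divide by f(x) = x^2 + 9·x + 11 in F_17[x], eliminating the leading term at each step:
  leading term 9·x^2: subtract (9)·f(x) = 9·x^2 + 13·x + 14, leaving 2·x + 1 (coefficients mod 17)
The degree is now < 2, so this is the remainder. Hence a · b ≡ 2·x + 1 in F_17[x]/(f).

Final answer: a · b ≡ 2·x + 1 (mod f(x))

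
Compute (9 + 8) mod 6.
Reduce the summands first: 9 ≡ 3, 8 ≡ 2 (mod 6), so 9 + 8 ≡ 3 + 2 (mod 6). 3 + 2 = 5; 5 = 0·6 + 5, so (9 + 8) mod 6 = 5.

Final answer: 5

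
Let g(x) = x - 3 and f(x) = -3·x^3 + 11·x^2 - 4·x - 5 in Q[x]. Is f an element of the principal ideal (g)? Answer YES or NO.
In Q[x] the ideal (g) consists of all multiples of g, so f ∈ (g) iff g | f, i.e. iff the remainder of f on division by g is 0. Divide f by g (g is monic, so eliminate the leading term of the running remainder at each step):
  leading term -3·x^3: subtract (-3·x^2)·g(x) = -3·x^3 + 9·x^2, leaving 2·x^2 - 4·x - 5
  leading term 2·x^2: subtract (2·x)·g(x) = 2·x^2 - 6·x, leaving 2·x - 5
  leading term 2·x: subtract (2)·g(x) = 2·x - 6, leaving 1
The remainder r(x) = 1 ≠ 0 (and deg r < deg g), so g ∤ f, i.e. f ∉ (g).

Final answer: NO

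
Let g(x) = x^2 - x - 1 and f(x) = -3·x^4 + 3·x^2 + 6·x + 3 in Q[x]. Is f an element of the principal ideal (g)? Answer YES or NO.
YES

In Q[x] the ideal (g) consists of all multiples of g, so f ∈ (g) iff g | f, i.e. iff the remainder of f on division by g is 0. Divide f by g (g is monic, so eliminate the leading term of the running remainder at each step):
  leading term -3·x^4: subtract (-3·x^2)·g(x) = -3·x^4 + 3·x^3 + 3·x^2, leaving -3·x^3 + 6·x + 3
  leading term -3·x^3: subtract (-3·x)·g(x) = -3·x^3 + 3·x^2 + 3·x, leaving -3·x^2 + 3·x + 3
  leading term -3·x^2: subtract (-3)·g(x) = -3·x^2 + 3·x + 3, leaving 0
The remainder is 0, so f(x) = g(x) · h(x) with h(x) = -3·x^2 - 3·x - 3. Hence g | f, i.e. f ∈ (g).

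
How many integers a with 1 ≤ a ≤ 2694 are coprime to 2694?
896

The number of a ∈ {1, ..., 2694} with gcd(a, 2694) = 1 is by definition Euler's totient φ(2694). φ is multiplicative, with φ(p^e) = p^e − p^(e−1). Factorise 2694 = 2 · 3 · 449. Then
  φ(2694) = (2 − 1) · (3 − 1) · (449 − 1) = 1 · 2 · 448 = 896.
So there are 896 such integers.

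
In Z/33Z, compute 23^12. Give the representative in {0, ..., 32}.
Use repeated squaring. Binary(12) = 1100. Walk through the bits of the exponent 12 left-to-right: at each bit after the leading one, square the running value, then multiply by 23 if the bit is 1 (always reducing mod 33):
  bit 1 = 1 (leading): start with 23.
  bit 2 = 1: square 23^2 = 529 ≡ 1; bit is 1, so multiply 1·23 = 23 (mod 33).
  bit 3 = 0: square 23^2 = 529 ≡ 1 (mod 33).
  bit 4 = 0: square 1^2 = 1 (mod 33).
Final value: 23^12 ≡ 1 (mod 33).

Final answer: 1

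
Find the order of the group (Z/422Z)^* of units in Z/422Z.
|(Z/422Z)^*| = 210

(Z/422Z)^* consists of the classes a with gcd(a, 422) = 1, so its order is φ(422). φ is multiplicative, with φ(p^e) = p^e − p^(e−1). Factorise 422 = 2 · 211. Then
  φ(422) = (2 − 1) · (211 − 1) = 1 · 210 = 210.
Thus |(Z/422Z)^*| = 210.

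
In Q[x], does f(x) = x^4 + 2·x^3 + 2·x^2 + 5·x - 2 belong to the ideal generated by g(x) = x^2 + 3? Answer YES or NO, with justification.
In Q[x] the ideal (g) consists of all multiples of g, so f ∈ (g) iff g | f, i.e. iff the remainder of f on division by g is 0. Divide f by g (g is monic, so eliminate the leading term of the running remainder at each step):
  leading term x^4: subtract (x^2)·g(x) = x^4 + 3·x^2, leaving 2·x^3 - x^2 + 5·x - 2
  leading term 2·x^3: subtract (2·x)·g(x) = 2·x^3 + 6·x, leaving -x^2 - x - 2
  leading term -x^2: subtract (-1)·g(x) = -x^2 - 3, leaving 1 - x
The remainder r(x) = 1 - x ≠ 0 (and deg r < deg g), so g ∤ f, i.e. f ∉ (g).

Final answer: NO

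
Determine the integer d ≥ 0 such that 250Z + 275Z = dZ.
In the PID Z, (a, b) is generated by gcd(a, b). Compute gcd(275, 250) with the extended Euclidean algorithm, tracking rows (r, s, t) with s·275 + t·250 = r:
  row A: (275, 1, 0)   [1·275 + 0·250 = 275]
  row B: (250, 0, 1)   [0·275 + 1·250 = 250]
  275 = 1·250 + 25   → row C = row A − 1·row B = (25, 1, −1)   [check: 1·275 − 1·250 = 25]
  250 = 10·25 + 0   → remainder 0, stop. gcd = 25 (last nonzero row C).
So gcd(250, 275) = 25, with Bézout identity 1·275 − 1·250 = 25. Containment (⊇): the Bézout identity exhibits 25 as an element of (250, 275), giving (25) ⊆ (250, 275). Containment (⊆): since 25 | 250 and 25 | 275 (250 = 25·10, 275 = 25·11), every Z-linear combination of 250 and 275 is divisible by 25, so (250, 275) ⊆ (25). Therefore (250, 275) = (25), d = 25.

Final answer: (250, 275) = (25); d = 25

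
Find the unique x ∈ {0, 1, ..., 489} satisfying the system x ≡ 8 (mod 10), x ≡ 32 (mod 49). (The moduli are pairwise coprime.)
x ≡ 228 (mod 490); the representative in [0, 490) is 228

The moduli 10, 49 are pairwise coprime, so by the CRT there is a unique solution mod 10·49 = 490.
Solve by successive substitution. Start with x ≡ 8 (mod 10).
  Combine with x ≡ 32 (mod 49): write x = 8 + 10·t and require 8 + 10·t ≡ 32 (mod 49), i.e. 10·t ≡ 32 − 8 ≡ 24 (mod 49). Since 10^(−1) ≡ 5 (mod 49), t ≡ 5·24 ≡ 22 (mod 49). So x ≡ 8 + 10·22 = 228 (mod 490).
Unique solution in [0, 490): x = 228.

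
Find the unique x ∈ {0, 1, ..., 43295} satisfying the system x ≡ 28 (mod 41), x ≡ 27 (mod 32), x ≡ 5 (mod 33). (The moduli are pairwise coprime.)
The moduli 41, 32, 33 are pairwise coprime, so by the CRT there is a unique solution mod 41·32·33 = 43296.
Solve by successive substitution. Start with x ≡ 28 (mod 41).
  Combine with x ≡ 27 (mod 32): write x = 28 + 41·t and require 28 + 41·t ≡ 27 (mod 32), i.e. 41·t ≡ 27 − 28 ≡ 31 (mod 32). Since 41^(−1) ≡ 25 (mod 32) (41 ≡ 9 (mod 32)), t ≡ 25·31 ≡ 7 (mod 32). So x ≡ 28 + 41·7 = 315 (mod 1312).
  Combine with x ≡ 5 (mod 33): write x = 315 + 1312·t and require 315 + 1312·t ≡ 5 (mod 33), i.e. 1312·t ≡ 5 − 315 ≡ 20 (mod 33). Since 1312^(−1) ≡ 4 (mod 33) (1312 ≡ 25 (mod 33)), t ≡ 4·20 ≡ 14 (mod 33). So x ≡ 315 + 1312·14 = 18683 (mod 43296).
Unique solution in [0, 43296): x = 18683.

Final answer: x ≡ 18683 (mod 43296); the representative in [0, 43296) is 18683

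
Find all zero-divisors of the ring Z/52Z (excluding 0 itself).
nonzero zero-divisors of Z/52Z = {2, 4, 6, 8, 10, 12, 13, 14, 16, 18, 20, 22, 24, 26, 28, 30, 32, 34, 36, 38, 39, 40, 42, 44, 46, 48, 50}

An element a ∈ Z/52Z (with a ≠ 0) is a zero-divisor iff gcd(a, 52) > 1 (because a is a unit precisely when gcd(a, n) = 1, and in Z/nZ every nonzero, non-unit element is a zero-divisor). Scan a = 1, ..., 51 and keep those with gcd(a, 52) > 1:
  gcd(2, 52) = 2, gcd(4, 52) = 4, gcd(6, 52) = 2, gcd(8, 52) = 4, gcd(10, 52) = 2, gcd(12, 52) = 4, gcd(13, 52) = 13, gcd(14, 52) = 2, gcd(16, 52) = 4, gcd(18, 52) = 2, gcd(20, 52) = 4, gcd(22, 52) = 2, gcd(24, 52) = 4, gcd(26, 52) = 26, gcd(28, 52) = 4, gcd(30, 52) = 2, gcd(32, 52) = 4, gcd(34, 52) = 2, gcd(36, 52) = 4, gcd(38, 52) = 2, gcd(39, 52) = 13, gcd(40, 52) = 4, gcd(42, 52) = 2, gcd(44, 52) = 4, gcd(46, 52) = 2, gcd(48, 52) = 4, gcd(50, 52) = 2.
All other a ∈ {1, ..., 51} have gcd(a, 52) = 1 and are units. So the nonzero zero-divisors are exactly the 27 values of a appearing in this scan.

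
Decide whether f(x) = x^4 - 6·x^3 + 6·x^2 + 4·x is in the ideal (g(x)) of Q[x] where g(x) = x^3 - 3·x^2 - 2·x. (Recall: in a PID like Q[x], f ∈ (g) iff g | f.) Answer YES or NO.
NO

In Q[x] the ideal (g) consists of all multiples of g, so f ∈ (g) iff g | f, i.e. iff the remainder of f on division by g is 0. Divide f by g (g is monic, so eliminate the leading term of the running remainder at each step):
  leading term x^4: subtract (x)·g(x) = x^4 - 3·x^3 - 2·x^2, leaving -3·x^3 + 8·x^2 + 4·x
  leading term -3·x^3: subtract (-3)·g(x) = -3·x^3 + 9·x^2 + 6·x, leaving -x^2 - 2·x
The remainder r(x) = -x^2 - 2·x ≠ 0 (and deg r < deg g), so g ∤ f, i.e. f ∉ (g).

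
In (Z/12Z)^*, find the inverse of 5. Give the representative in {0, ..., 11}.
Apply the extended Euclidean algorithm to (12, 5), tracking rows (r, s, t) with s·12 + t·5 = r. Each division r_prev = q·r_cur + r_new produces the new row as (previous row) − q·(current row):
  row A: (12, 1, 0)   [1·12 + 0·5 = 12]
  row B: (5, 0, 1)   [0·12 + 1·5 = 5]
  12 = 2·5 + 2   → row C = row A − 2·row B = (2, 1, −2)   [check: 1·12 − 2·5 = 2]
  5 = 2·2 + 1   → row D = row B − 2·row C = (1, −2, 5)   [check: −2·12 + 5·5 = 1]
  2 = 2·1 + 0   → remainder 0, stop. gcd = 1 (last nonzero row D).
The gcd is 1, so 5 is invertible mod 12. The last nonzero row gives −2·12 + 5·5 = 1, so t = 5. So 5^(−1) ≡ 5 (mod 12). Verify: 5 · 5 = 25 ≡ 1 (mod 12). ✓

Final answer: 5^(−1) ≡ 5 (mod 12)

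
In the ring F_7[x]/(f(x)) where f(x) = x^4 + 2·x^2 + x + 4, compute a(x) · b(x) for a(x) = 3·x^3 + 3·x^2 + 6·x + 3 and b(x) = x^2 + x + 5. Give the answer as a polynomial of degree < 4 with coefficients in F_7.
a · b ≡ 4·x^3 + 2·x^2 + x + 5 (mod f(x))

Multiply as integer polynomials: a · b = 3·x^5 + 6·x^4 + 24·x^3 + 24·x^2 + 33·x + 15. Reducing coefficients mod 7: a · b ≡ 3·x^5 + 6·x^4 + 3·x^3 + 3·x^2 + 5·x + 1. Now divide by f(x) = x^4 + 2·x^2 + x + 4 in F_7[x], eliminating the leading term at each step:
  leading term 3·x^5: subtract (3·x)·f(x) = 3·x^5 + 6·x^3 + 3·x^2 + 5·x, leaving 6·x^4 + 4·x^3 + 1 (coefficients mod 7)
  leading term 6·x^4: subtract (6)·f(x) = 6·x^4 + 5·x^2 + 6·x + 3, leaving 4·x^3 + 2·x^2 + x + 5 (coefficients mod 7)
The degree is now < 4, so this is the remainder. Hence a · b ≡ 4·x^3 + 2·x^2 + x + 5 in F_7[x]/(f).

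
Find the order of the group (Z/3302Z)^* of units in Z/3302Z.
(Z/3302Z)^* consists of the classes a with gcd(a, 3302) = 1, so its order is φ(3302). φ is multiplicative, with φ(p^e) = p^e − p^(e−1). Factorise 3302 = 2 · 13 · 127. Then
  φ(3302) = (2 − 1) · (13 − 1) · (127 − 1) = 1 · 12 · 126 = 1512.
Thus |(Z/3302Z)^*| = 1512.

Final answer: |(Z/3302Z)^*| = 1512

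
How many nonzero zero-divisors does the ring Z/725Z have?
Z/725Z has 164 nonzero zero-divisors

In Z/725Z each nonzero element is either a unit (gcd with 725 is 1) or a zero-divisor (gcd > 1). The number of units is φ(725): factorise 725 = 5^2 · 29, so φ(725) = (5^2 − 5^1) · (29 − 1) = 20 · 28 = 560. The nonzero elements number 725 − 1 = 724. Hence the nonzero zero-divisors number 724 − 560 = 164.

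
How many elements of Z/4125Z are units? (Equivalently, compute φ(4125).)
An element a ∈ Z/4125Z is a unit iff gcd(a, 4125) = 1, so the number of units is φ(4125). φ is multiplicative, with φ(p^e) = p^e − p^(e−1). Factorise 4125 = 3 · 5^3 · 11. Then
  φ(4125) = (3 − 1) · (5^3 − 5^2) · (11 − 1) = 2 · 100 · 10 = 2000.

Final answer: Z/4125Z has φ(4125) = 2000 units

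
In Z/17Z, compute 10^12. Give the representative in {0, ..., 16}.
13

Use repeated squaring. Binary(12) = 1100. Walk through the bits of the exponent 12 left-to-right: at each bit after the leading one, square the running value, then multiply by 10 if the bit is 1 (always reducing mod 17):
  bit 1 = 1 (leading): start with 10.
  bit 2 = 1: square 10^2 = 100 ≡ 15; bit is 1, so multiply 15·10 = 150 ≡ 14 (mod 17).
  bit 3 = 0: square 14^2 = 196 ≡ 9 (mod 17).
  bit 4 = 0: square 9^2 = 81 ≡ 13 (mod 17).
Final value: 10^12 ≡ 13 (mod 17).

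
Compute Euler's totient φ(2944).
φ(2944) = 1408

φ is multiplicative, with φ(p^e) = p^e − p^(e−1). Factorise 2944 = 2^7 · 23. Then
  φ(2944) = (2^7 − 2^6) · (23 − 1) = 64 · 22 = 1408.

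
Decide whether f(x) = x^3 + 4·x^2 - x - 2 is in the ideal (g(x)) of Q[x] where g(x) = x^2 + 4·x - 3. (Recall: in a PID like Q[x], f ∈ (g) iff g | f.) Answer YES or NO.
NO

In Q[x] the ideal (g) consists of all multiples of g, so f ∈ (g) iff g | f, i.e. iff the remainder of f on division by g is 0. Divide f by g (g is monic, so eliminate the leading term of the running remainder at each step):
  leading term x^3: subtract (x)·g(x) = x^3 + 4·x^2 - 3·x, leaving 2·x - 2
The remainder r(x) = 2·x - 2 ≠ 0 (and deg r < deg g), so g ∤ f, i.e. f ∉ (g).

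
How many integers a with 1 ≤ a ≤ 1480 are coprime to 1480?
576

The number of a ∈ {1, ..., 1480} with gcd(a, 1480) = 1 is by definition Euler's totient φ(1480). φ is multiplicative, with φ(p^e) = p^e − p^(e−1). Factorise 1480 = 2^3 · 5 · 37. Then
  φ(1480) = (2^3 − 2^2) · (5 − 1) · (37 − 1) = 4 · 4 · 36 = 576.
So there are 576 such integers.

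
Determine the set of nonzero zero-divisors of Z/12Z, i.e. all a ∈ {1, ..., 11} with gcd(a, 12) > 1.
An element a ∈ Z/12Z (with a ≠ 0) is a zero-divisor iff gcd(a, 12) > 1 (because a is a unit precisely when gcd(a, n) = 1, and in Z/nZ every nonzero, non-unit element is a zero-divisor). Scan a = 1, ..., 11 and keep those with gcd(a, 12) > 1:
  gcd(2, 12) = 2, gcd(3, 12) = 3, gcd(4, 12) = 4, gcd(6, 12) = 6, gcd(8, 12) = 4, gcd(9, 12) = 3, gcd(10, 12) = 2.
All other a ∈ {1, ..., 11} have gcd(a, 12) = 1 and are units. So the nonzero zero-divisors are exactly the 7 values of a appearing in this scan.

Final answer: nonzero zero-divisors of Z/12Z = {2, 3, 4, 6, 8, 9, 10}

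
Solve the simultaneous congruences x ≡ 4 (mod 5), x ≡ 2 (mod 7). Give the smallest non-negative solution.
x ≡ 9 (mod 35); the representative in [0, 35) is 9

The moduli 5, 7 are pairwise coprime, so by the CRT there is a unique solution mod 5·7 = 35.
Solve by successive substitution. Start with x ≡ 4 (mod 5).
  Combine with x ≡ 2 (mod 7): write x = 4 + 5·t and require 4 + 5·t ≡ 2 (mod 7), i.e. 5·t ≡ 2 − 4 ≡ 5 (mod 7). Since 5^(−1) ≡ 3 (mod 7), t ≡ 3·5 ≡ 1 (mod 7). So x ≡ 4 + 5·1 = 9 (mod 35).
Unique solution in [0, 35): x = 9.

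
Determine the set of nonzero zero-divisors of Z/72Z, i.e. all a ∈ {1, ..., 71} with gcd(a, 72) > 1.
nonzero zero-divisors of Z/72Z = {2, 3, 4, 6, 8, 9, 10, 12, 14, 15, 16, 18, 20, 21, 22, 24, 26, 27, 28, 30, 32, 33, 34, 36, 38, 39, 40, 42, 44, 45, 46, 48, 50, 51, 52, 54, 56, 57, 58, 60, 62, 63, 64, 66, 68, 69, 70}

An element a ∈ Z/72Z (with a ≠ 0) is a zero-divisor iff gcd(a, 72) > 1 (because a is a unit precisely when gcd(a, n) = 1, and in Z/nZ every nonzero, non-unit element is a zero-divisor). Scan a = 1, ..., 71 and keep those with gcd(a, 72) > 1:
  gcd(2, 72) = 2, gcd(3, 72) = 3, gcd(4, 72) = 4, gcd(6, 72) = 6, gcd(8, 72) = 8, gcd(9, 72) = 9, gcd(10, 72) = 2, gcd(12, 72) = 12, gcd(14, 72) = 2, gcd(15, 72) = 3, gcd(16, 72) = 8, gcd(18, 72) = 18, gcd(20, 72) = 4, gcd(21, 72) = 3, gcd(22, 72) = 2, gcd(24, 72) = 24, gcd(26, 72) = 2, gcd(27, 72) = 9, gcd(28, 72) = 4, gcd(30, 72) = 6, gcd(32, 72) = 8, gcd(33, 72) = 3, gcd(34, 72) = 2, gcd(36, 72) = 36, gcd(38, 72) = 2, gcd(39, 72) = 3, gcd(40, 72) = 8, gcd(42, 72) = 6, gcd(44, 72) = 4, gcd(45, 72) = 9, gcd(46, 72) = 2, gcd(48, 72) = 24, gcd(50, 72) = 2, gcd(51, 72) = 3, gcd(52, 72) = 4, gcd(54, 72) = 18, gcd(56, 72) = 8, gcd(57, 72) = 3, gcd(58, 72) = 2, gcd(60, 72) = 12, gcd(62, 72) = 2, gcd(63, 72) = 9, gcd(64, 72) = 8, gcd(66, 72) = 6, gcd(68, 72) = 4, gcd(69, 72) = 3, gcd(70, 72) = 2.
All other a ∈ {1, ..., 71} have gcd(a, 72) = 1 and are units. So the nonzero zero-divisors are exactly the 47 values of a appearing in this scan.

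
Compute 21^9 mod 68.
Use repeated squaring. Binary(9) = 1001. Walk through the bits of the exponent 9 left-to-right: at each bit after the leading one, square the running value, then multiply by 21 if the bit is 1 (always reducing mod 68):
  bit 1 = 1 (leading): start with 21.
  bit 2 = 0: square 21^2 = 441 ≡ 33 (mod 68).
  bit 3 = 0: square 33^2 = 1089 ≡ 1 (mod 68).
  bit 4 = 1: square 1^2 = 1; bit is 1, so multiply 1·21 = 21 (mod 68).
Final value: 21^9 ≡ 21 (mod 68).

Final answer: 21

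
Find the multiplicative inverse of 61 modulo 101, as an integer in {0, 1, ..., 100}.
Apply the extended Euclidean algorithm to (101, 61), tracking rows (r, s, t) with s·101 + t·61 = r. Each division r_prev = q·r_cur + r_new produces the new row as (previous row) − q·(current row):
  row A: (101, 1, 0)   [1·101 + 0·61 = 101]
  row B: (61, 0, 1)   [0·101 + 1·61 = 61]
  101 = 1·61 + 40   → row C = row A − 1·row B = (40, 1, −1)   [check: 1·101 − 1·61 = 40]
  61 = 1·40 + 21   → row D = row B − 1·row C = (21, −1, 2)   [check: −1·101 + 2·61 = 21]
  40 = 1·21 + 19   → row E = row C − 1·row D = (19, 2, −3)   [check: 2·101 − 3·61 = 19]
  21 = 1·19 + 2   → row F = row D − 1·row E = (2, −3, 5)   [check: −3·101 + 5·61 = 2]
  19 = 9·2 + 1   → row G = row E − 9·row F = (1, 29, −48)   [check: 29·101 − 48·61 = 1]
  2 = 2·1 + 0   → remainder 0, stop. gcd = 1 (last nonzero row G).
The gcd is 1, so 61 is invertible mod 101. The last nonzero row gives 29·101 − 48·61 = 1, so t = −48. So 61^(−1) ≡ −48 ≡ 53 (mod 101). Verify: 61 · 53 = 3233 ≡ 1 (mod 101). ✓

Final answer: 61^(−1) ≡ 53 (mod 101)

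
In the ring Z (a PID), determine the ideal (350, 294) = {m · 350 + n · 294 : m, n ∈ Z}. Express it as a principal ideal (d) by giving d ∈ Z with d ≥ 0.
In the PID Z, (a, b) is generated by gcd(a, b). Compute gcd(350, 294) with the extended Euclidean algorithm, tracking rows (r, s, t) with s·350 + t·294 = r:
  row A: (350, 1, 0)   [1·350 + 0·294 = 350]
  row B: (294, 0, 1)   [0·350 + 1·294 = 294]
  350 = 1·294 + 56   → row C = row A − 1·row B = (56, 1, −1)   [check: 1·350 − 1·294 = 56]
  294 = 5·56 + 14   → row D = row B − 5·row C = (14, −5, 6)   [check: −5·350 + 6·294 = 14]
  56 = 4·14 + 0   → remainder 0, stop. gcd = 14 (last nonzero row D).
So gcd(350, 294) = 14, with Bézout identity −5·350 + 6·294 = 14. Containment (⊇): the Bézout identity exhibits 14 as an element of (350, 294), giving (14) ⊆ (350, 294). Containment (⊆): since 14 | 350 and 14 | 294 (350 = 14·25, 294 = 14·21), every Z-linear combination of 350 and 294 is divisible by 14, so (350, 294) ⊆ (14). Therefore (350, 294) = (14), d = 14.

Final answer: (350, 294) = (14); d = 14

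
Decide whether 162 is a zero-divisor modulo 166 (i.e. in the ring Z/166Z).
gcd(162, 166) = 2 > 1, so 162 is not a unit in Z/166Z. In Z/nZ every nonzero non-unit is a zero-divisor: explicitly, take b = 166/gcd = 83 ≠ 0 (mod 166); then 162·83 = 13446 = 81·166, i.e. 162·83 ≡ 0 (mod 166). So 162 is a zero-divisor.

Final answer: YES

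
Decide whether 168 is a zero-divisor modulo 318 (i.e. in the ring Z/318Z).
YES

gcd(168, 318) = 6 > 1, so 168 is not a unit in Z/318Z. In Z/nZ every nonzero non-unit is a zero-divisor: explicitly, take b = 318/gcd = 53 ≠ 0 (mod 318); then 168·53 = 8904 = 28·318, i.e. 168·53 ≡ 0 (mod 318). So 168 is a zero-divisor.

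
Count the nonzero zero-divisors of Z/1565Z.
In Z/1565Z each nonzero element is either a unit (gcd with 1565 is 1) or a zero-divisor (gcd > 1). The number of units is φ(1565): factorise 1565 = 5 · 313, so φ(1565) = (5 − 1) · (313 − 1) = 4 · 312 = 1248. The nonzero elements number 1565 − 1 = 1564. Hence the nonzero zero-divisors number 1564 − 1248 = 316.

Final answer: Z/1565Z has 316 nonzero zero-divisors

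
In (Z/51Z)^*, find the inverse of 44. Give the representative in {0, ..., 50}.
Apply the extended Euclidean algorithm to (51, 44), tracking rows (r, s, t) with s·51 + t·44 = r. Each division r_prev = q·r_cur + r_new produces the new row as (previous row) − q·(current row):
  row A: (51, 1, 0)   [1·51 + 0·44 = 51]
  row B: (44, 0, 1)   [0·51 + 1·44 = 44]
  51 = 1·44 + 7   → row C = row A − 1·row B = (7, 1, −1)   [check: 1·51 − 1·44 = 7]
  44 = 6·7 + 2   → row D = row B − 6·row C = (2, −6, 7)   [check: −6·51 + 7·44 = 2]
  7 = 3·2 + 1   → row E = row C − 3·row D = (1, 19, −22)   [check: 19·51 − 22·44 = 1]
  2 = 2·1 + 0   → remainder 0, stop. gcd = 1 (last nonzero row E).
The gcd is 1, so 44 is invertible mod 51. The last nonzero row gives 19·51 − 22·44 = 1, so t = −22. So 44^(−1) ≡ −22 ≡ 29 (mod 51). Verify: 44 · 29 = 1276 ≡ 1 (mod 51). ✓

Final answer: 44^(−1) ≡ 29 (mod 51)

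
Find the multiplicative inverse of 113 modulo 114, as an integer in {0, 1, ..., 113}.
113^(−1) ≡ 113 (mod 114)

Apply the extended Euclidean algorithm to (114, 113), tracking rows (r, s, t) with s·114 + t·113 = r. Each division r_prev = q·r_cur + r_new produces the new row as (previous row) − q·(current row):
  row A: (114, 1, 0)   [1·114 + 0·113 = 114]
  row B: (113, 0, 1)   [0·114 + 1·113 = 113]
  114 = 1·113 + 1   → row C = row A − 1·row B = (1, 1, −1)   [check: 1·114 − 1·113 = 1]
  113 = 113·1 + 0   → remainder 0, stop. gcd = 1 (last nonzero row C).
The gcd is 1, so 113 is invertible mod 114. The last nonzero row gives 1·114 − 1·113 = 1, so t = −1. So 113^(−1) ≡ −1 ≡ 113 (mod 114). Verify: 113 · 113 = 12769 ≡ 1 (mod 114). ✓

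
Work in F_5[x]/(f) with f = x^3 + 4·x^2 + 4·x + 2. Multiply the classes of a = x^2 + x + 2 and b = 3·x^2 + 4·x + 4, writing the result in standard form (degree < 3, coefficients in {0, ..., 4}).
Multiply as integer polynomials: a · b = 3·x^4 + 7·x^3 + 14·x^2 + 12·x + 8. Reducing coefficients mod 5: a · b ≡ 3·x^4 + 2·x^3 + 4·x^2 + 2·x + 3. Now divide by f(x) = x^3 + 4·x^2 + 4·x + 2 in F_5[x], eliminating the leading term at each step:
  leading term 3·x^4: subtract (3·x)·f(x) = 3·x^4 + 2·x^3 + 2·x^2 + x, leaving 2·x^2 + x + 3 (coefficients mod 5)
The degree is now < 3, so this is the remainder. Hence a · b ≡ 2·x^2 + x + 3 in F_5[x]/(f).

Final answer: a · b ≡ 2·x^2 + x + 3 (mod f(x))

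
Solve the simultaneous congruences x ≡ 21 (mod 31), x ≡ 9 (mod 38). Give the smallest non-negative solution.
x ≡ 579 (mod 1178); the representative in [0, 1178) is 579

The moduli 31, 38 are pairwise coprime, so by the CRT there is a unique solution mod 31·38 = 1178.
Solve by successive substitution. Start with x ≡ 21 (mod 31).
  Combine with x ≡ 9 (mod 38): write x = 21 + 31·t and require 21 + 31·t ≡ 9 (mod 38), i.e. 31·t ≡ 9 − 21 ≡ 26 (mod 38). Since 31^(−1) ≡ 27 (mod 38), t ≡ 27·26 ≡ 18 (mod 38). So x ≡ 21 + 31·18 = 579 (mod 1178).
Unique solution in [0, 1178): x = 579.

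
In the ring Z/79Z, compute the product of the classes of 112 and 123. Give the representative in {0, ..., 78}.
Reduce the factors first: 112 ≡ 33, 123 ≡ 44 (mod 79), so 112 · 123 ≡ 33 · 44 (mod 79). 33 · 44 = 1452. Dividing by 79: 1452 = 18·79 + 30. So (112 · 123) mod 79 = 30.

Final answer: 30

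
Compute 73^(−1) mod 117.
Apply the extended Euclidean algorithm to (117, 73), tracking rows (r, s, t) with s·117 + t·73 = r. Each division r_prev = q·r_cur + r_new produces the new row as (previous row) − q·(current row):
  row A: (117, 1, 0)   [1·117 + 0·73 = 117]
  row B: (73, 0, 1)   [0·117 + 1·73 = 73]
  117 = 1·73 + 44   → row C = row A − 1·row B = (44, 1, −1)   [check: 1·117 − 1·73 = 44]
  73 = 1·44 + 29   → row D = row B − 1·row C = (29, −1, 2)   [check: −1·117 + 2·73 = 29]
  44 = 1·29 + 15   → row E = row C − 1·row D = (15, 2, −3)   [check: 2·117 − 3·73 = 15]
  29 = 1·15 + 14   → row F = row D − 1·row E = (14, −3, 5)   [check: −3·117 + 5·73 = 14]
  15 = 1·14 + 1   → row G = row E − 1·row F = (1, 5, −8)   [check: 5·117 − 8·73 = 1]
  14 = 14·1 + 0   → remainder 0, stop. gcd = 1 (last nonzero row G).
The gcd is 1, so 73 is invertible mod 117. The last nonzero row gives 5·117 − 8·73 = 1, so t = −8. So 73^(−1) ≡ −8 ≡ 109 (mod 117). Verify: 73 · 109 = 7957 ≡ 1 (mod 117). ✓

Final answer: 73^(−1) ≡ 109 (mod 117)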